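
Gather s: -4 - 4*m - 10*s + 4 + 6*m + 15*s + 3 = 2*m + 5*s + 3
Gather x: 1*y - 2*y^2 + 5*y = -2*y^2 + 6*y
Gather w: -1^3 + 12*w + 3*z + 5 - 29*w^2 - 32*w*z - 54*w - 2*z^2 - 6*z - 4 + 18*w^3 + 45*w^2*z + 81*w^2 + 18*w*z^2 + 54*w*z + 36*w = 18*w^3 + w^2*(45*z + 52) + w*(18*z^2 + 22*z - 6) - 2*z^2 - 3*z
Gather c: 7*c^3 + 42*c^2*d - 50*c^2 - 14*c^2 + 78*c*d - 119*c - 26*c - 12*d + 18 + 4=7*c^3 + c^2*(42*d - 64) + c*(78*d - 145) - 12*d + 22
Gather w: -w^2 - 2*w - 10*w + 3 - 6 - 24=-w^2 - 12*w - 27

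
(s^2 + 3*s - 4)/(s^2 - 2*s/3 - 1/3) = 3*(s + 4)/(3*s + 1)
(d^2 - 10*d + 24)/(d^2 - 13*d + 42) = (d - 4)/(d - 7)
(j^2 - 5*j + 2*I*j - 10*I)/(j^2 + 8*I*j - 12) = (j - 5)/(j + 6*I)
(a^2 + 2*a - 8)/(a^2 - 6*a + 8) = (a + 4)/(a - 4)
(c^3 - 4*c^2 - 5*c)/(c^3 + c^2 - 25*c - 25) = c/(c + 5)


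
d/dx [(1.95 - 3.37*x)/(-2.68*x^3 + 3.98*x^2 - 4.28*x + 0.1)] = (-18.0632*x^3 + 29.0906*x^2 - 15.522*x + 8.009)/(7.1824*x^6 - 21.3328*x^5 + 38.7812*x^4 - 34.6048*x^3 + 19.1144*x^2 - 0.856*x + 0.01)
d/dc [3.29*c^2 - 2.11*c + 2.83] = 6.58*c - 2.11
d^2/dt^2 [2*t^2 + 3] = 4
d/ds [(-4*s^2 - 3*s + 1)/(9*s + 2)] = (-36*s^2 - 16*s - 15)/(81*s^2 + 36*s + 4)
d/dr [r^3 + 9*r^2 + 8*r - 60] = 3*r^2 + 18*r + 8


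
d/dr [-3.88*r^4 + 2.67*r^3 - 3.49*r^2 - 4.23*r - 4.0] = -15.52*r^3 + 8.01*r^2 - 6.98*r - 4.23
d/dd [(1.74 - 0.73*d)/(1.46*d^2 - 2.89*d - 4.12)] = (1.0658*d^2 - 5.0808*d + 8.0362)/(2.1316*d^4 - 8.4388*d^3 - 3.6783*d^2 + 23.8136*d + 16.9744)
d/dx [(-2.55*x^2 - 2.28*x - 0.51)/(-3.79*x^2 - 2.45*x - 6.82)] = (-2.3937*x^2 + 30.9162*x + 14.3001)/(14.3641*x^4 + 18.571*x^3 + 57.6981*x^2 + 33.418*x + 46.5124)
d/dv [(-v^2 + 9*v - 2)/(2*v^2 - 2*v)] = (-4*v^2 + 2*v - 1)/(v^2*(v^2 - 2*v + 1))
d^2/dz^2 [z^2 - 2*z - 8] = 2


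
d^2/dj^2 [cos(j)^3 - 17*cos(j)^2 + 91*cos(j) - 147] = -367*cos(j)/4 + 34*cos(2*j) - 9*cos(3*j)/4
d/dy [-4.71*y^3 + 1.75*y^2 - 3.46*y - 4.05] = -14.13*y^2 + 3.5*y - 3.46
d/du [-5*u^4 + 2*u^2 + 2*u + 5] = -20*u^3 + 4*u + 2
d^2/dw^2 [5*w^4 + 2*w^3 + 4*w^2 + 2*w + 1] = 60*w^2 + 12*w + 8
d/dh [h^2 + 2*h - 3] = 2*h + 2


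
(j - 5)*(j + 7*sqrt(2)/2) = j^2 - 5*j + 7*sqrt(2)*j/2 - 35*sqrt(2)/2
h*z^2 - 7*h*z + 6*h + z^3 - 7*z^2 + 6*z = (h + z)*(z - 6)*(z - 1)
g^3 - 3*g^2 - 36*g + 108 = (g - 6)*(g - 3)*(g + 6)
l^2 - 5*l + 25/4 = (l - 5/2)^2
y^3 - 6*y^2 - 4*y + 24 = (y - 6)*(y - 2)*(y + 2)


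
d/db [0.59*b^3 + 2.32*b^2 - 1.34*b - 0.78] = 1.77*b^2 + 4.64*b - 1.34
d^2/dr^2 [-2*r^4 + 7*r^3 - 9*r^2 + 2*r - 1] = -24*r^2 + 42*r - 18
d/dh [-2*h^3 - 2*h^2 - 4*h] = -6*h^2 - 4*h - 4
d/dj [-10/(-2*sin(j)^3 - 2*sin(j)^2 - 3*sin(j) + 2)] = 10*(-4*sin(j) + 3*cos(2*j) - 6)*cos(j)/(2*sin(j)^3 + 2*sin(j)^2 + 3*sin(j) - 2)^2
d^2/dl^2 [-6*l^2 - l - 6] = -12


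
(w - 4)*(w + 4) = w^2 - 16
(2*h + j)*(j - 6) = 2*h*j - 12*h + j^2 - 6*j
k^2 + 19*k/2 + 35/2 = (k + 5/2)*(k + 7)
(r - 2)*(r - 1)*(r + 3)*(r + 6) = r^4 + 6*r^3 - 7*r^2 - 36*r + 36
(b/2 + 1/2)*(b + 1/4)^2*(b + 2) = b^4/2 + 7*b^3/4 + 57*b^2/32 + 19*b/32 + 1/16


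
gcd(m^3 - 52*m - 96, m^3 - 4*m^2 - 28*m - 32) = m^2 - 6*m - 16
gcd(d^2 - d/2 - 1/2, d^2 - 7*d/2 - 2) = d + 1/2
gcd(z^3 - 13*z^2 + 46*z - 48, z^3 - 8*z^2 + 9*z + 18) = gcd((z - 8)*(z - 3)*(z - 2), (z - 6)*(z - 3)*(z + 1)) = z - 3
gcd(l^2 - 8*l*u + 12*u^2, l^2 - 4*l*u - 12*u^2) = -l + 6*u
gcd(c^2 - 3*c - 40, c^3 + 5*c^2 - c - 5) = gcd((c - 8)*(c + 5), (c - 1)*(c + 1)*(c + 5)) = c + 5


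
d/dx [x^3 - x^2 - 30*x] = 3*x^2 - 2*x - 30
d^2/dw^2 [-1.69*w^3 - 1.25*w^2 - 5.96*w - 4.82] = -10.14*w - 2.5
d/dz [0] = 0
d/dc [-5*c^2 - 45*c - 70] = -10*c - 45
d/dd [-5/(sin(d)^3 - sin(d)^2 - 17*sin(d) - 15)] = 5*(3*sin(d)^2 - 2*sin(d) - 17)*cos(d)/(-sin(d)^3 + sin(d)^2 + 17*sin(d) + 15)^2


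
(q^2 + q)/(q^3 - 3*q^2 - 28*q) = (q + 1)/(q^2 - 3*q - 28)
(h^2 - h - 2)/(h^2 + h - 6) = (h + 1)/(h + 3)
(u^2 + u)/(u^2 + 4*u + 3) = u/(u + 3)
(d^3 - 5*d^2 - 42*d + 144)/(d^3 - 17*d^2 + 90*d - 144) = (d + 6)/(d - 6)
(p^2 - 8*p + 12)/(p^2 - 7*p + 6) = (p - 2)/(p - 1)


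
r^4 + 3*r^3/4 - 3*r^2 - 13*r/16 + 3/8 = (r - 3/2)*(r - 1/4)*(r + 1/2)*(r + 2)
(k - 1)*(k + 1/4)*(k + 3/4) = k^3 - 13*k/16 - 3/16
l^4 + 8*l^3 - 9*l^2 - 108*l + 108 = (l - 3)*(l - 1)*(l + 6)^2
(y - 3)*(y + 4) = y^2 + y - 12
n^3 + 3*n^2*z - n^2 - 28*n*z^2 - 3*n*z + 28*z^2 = (n - 1)*(n - 4*z)*(n + 7*z)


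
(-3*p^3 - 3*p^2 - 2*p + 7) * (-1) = 3*p^3 + 3*p^2 + 2*p - 7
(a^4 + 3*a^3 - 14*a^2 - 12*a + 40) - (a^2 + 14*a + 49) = a^4 + 3*a^3 - 15*a^2 - 26*a - 9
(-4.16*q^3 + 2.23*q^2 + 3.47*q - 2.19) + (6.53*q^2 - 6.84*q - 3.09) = -4.16*q^3 + 8.76*q^2 - 3.37*q - 5.28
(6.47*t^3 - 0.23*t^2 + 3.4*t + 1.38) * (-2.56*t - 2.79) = -16.5632*t^4 - 17.4625*t^3 - 8.0623*t^2 - 13.0188*t - 3.8502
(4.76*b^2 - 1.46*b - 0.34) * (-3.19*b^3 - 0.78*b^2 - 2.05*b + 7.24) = -15.1844*b^5 + 0.9446*b^4 - 7.5346*b^3 + 37.7206*b^2 - 9.8734*b - 2.4616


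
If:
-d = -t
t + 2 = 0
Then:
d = -2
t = -2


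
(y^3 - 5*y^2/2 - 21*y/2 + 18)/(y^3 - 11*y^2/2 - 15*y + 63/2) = (y - 4)/(y - 7)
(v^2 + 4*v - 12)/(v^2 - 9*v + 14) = (v + 6)/(v - 7)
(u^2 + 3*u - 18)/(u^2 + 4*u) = (u^2 + 3*u - 18)/(u*(u + 4))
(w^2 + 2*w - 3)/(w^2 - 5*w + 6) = (w^2 + 2*w - 3)/(w^2 - 5*w + 6)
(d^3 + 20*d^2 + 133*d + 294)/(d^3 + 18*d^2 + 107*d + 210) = (d + 7)/(d + 5)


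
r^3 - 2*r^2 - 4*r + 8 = (r - 2)^2*(r + 2)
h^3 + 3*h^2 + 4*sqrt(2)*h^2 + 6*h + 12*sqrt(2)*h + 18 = (h + 3)*(h + sqrt(2))*(h + 3*sqrt(2))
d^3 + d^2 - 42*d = d*(d - 6)*(d + 7)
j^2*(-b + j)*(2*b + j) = -2*b^2*j^2 + b*j^3 + j^4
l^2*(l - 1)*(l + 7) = l^4 + 6*l^3 - 7*l^2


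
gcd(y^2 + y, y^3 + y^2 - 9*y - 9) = y + 1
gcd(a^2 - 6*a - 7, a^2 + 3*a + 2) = a + 1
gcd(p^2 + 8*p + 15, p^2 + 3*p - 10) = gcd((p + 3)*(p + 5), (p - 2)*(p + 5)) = p + 5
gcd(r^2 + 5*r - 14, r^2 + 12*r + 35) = r + 7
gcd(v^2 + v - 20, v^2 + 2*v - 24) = v - 4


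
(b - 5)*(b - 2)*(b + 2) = b^3 - 5*b^2 - 4*b + 20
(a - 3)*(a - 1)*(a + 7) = a^3 + 3*a^2 - 25*a + 21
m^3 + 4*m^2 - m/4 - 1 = (m - 1/2)*(m + 1/2)*(m + 4)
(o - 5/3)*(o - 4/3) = o^2 - 3*o + 20/9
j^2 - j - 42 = (j - 7)*(j + 6)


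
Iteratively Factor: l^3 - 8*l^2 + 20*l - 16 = (l - 4)*(l^2 - 4*l + 4) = (l - 4)*(l - 2)*(l - 2)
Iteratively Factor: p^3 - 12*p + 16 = (p - 2)*(p^2 + 2*p - 8) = (p - 2)*(p + 4)*(p - 2)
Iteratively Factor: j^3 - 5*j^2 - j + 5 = (j - 1)*(j^2 - 4*j - 5) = (j - 1)*(j + 1)*(j - 5)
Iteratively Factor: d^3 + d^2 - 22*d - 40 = (d - 5)*(d^2 + 6*d + 8) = (d - 5)*(d + 2)*(d + 4)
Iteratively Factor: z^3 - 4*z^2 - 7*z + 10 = (z - 1)*(z^2 - 3*z - 10) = (z - 1)*(z + 2)*(z - 5)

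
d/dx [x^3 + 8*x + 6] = 3*x^2 + 8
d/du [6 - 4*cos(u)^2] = 4*sin(2*u)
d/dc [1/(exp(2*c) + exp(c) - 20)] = (-2*exp(c) - 1)*exp(c)/(exp(2*c) + exp(c) - 20)^2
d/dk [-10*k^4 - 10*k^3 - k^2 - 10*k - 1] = -40*k^3 - 30*k^2 - 2*k - 10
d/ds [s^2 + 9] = 2*s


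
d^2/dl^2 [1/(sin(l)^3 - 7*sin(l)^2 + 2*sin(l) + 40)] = (-9*sin(l)^6 + 77*sin(l)^5 - 188*sin(l)^4 + 290*sin(l)^3 - 818*sin(l)^2 - 244*sin(l) + 568)/(sin(l)^3 - 7*sin(l)^2 + 2*sin(l) + 40)^3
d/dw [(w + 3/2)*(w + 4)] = 2*w + 11/2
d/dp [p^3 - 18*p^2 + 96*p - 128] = 3*p^2 - 36*p + 96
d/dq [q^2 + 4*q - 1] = 2*q + 4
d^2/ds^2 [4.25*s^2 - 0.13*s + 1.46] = 8.50000000000000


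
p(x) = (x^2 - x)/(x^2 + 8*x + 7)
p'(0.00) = -0.14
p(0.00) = 0.00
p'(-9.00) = 2.33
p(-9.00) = 5.62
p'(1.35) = 0.07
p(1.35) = 0.02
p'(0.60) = 0.03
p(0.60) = -0.02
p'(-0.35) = -0.58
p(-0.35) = 0.11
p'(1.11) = 0.07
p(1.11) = 0.01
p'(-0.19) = -0.31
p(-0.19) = 0.04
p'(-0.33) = -0.53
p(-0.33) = 0.10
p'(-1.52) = -0.92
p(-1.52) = -1.34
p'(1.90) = 0.08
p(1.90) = 0.07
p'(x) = (-2*x - 8)*(x^2 - x)/(x^2 + 8*x + 7)^2 + (2*x - 1)/(x^2 + 8*x + 7)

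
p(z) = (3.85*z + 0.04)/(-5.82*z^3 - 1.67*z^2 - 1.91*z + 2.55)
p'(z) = (3.85*z + 0.04)*(17.46*z^2 + 3.34*z + 1.91)/(-5.82*z^3 - 1.67*z^2 - 1.91*z + 2.55)^2 + 3.85/(-5.82*z^3 - 1.67*z^2 - 1.91*z + 2.55) = (44.814*z^3 + 7.1279*z^2 + 0.1336*z + 9.8939)/(33.8724*z^6 + 19.4388*z^5 + 25.0213*z^4 - 23.3026*z^3 - 4.8689*z^2 - 9.741*z + 6.5025)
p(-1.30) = -0.33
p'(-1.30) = -0.34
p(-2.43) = -0.12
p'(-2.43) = -0.09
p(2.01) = -0.14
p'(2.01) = 0.13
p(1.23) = -0.36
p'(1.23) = 0.60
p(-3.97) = -0.04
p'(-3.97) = -0.02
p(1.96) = -0.15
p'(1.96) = 0.14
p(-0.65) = -0.53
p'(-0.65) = 0.02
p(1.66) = -0.20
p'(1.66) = 0.23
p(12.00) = -0.00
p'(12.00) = 0.00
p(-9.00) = -0.01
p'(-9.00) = -0.00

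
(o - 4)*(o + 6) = o^2 + 2*o - 24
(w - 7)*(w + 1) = w^2 - 6*w - 7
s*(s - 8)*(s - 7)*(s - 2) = s^4 - 17*s^3 + 86*s^2 - 112*s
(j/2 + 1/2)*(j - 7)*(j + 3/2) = j^3/2 - 9*j^2/4 - 8*j - 21/4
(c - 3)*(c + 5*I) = c^2 - 3*c + 5*I*c - 15*I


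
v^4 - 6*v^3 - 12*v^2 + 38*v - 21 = (v - 7)*(v - 1)^2*(v + 3)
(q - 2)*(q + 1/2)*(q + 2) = q^3 + q^2/2 - 4*q - 2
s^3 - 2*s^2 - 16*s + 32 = (s - 4)*(s - 2)*(s + 4)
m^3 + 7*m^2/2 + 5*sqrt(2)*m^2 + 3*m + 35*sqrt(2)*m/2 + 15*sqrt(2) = (m + 3/2)*(m + 2)*(m + 5*sqrt(2))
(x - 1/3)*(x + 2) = x^2 + 5*x/3 - 2/3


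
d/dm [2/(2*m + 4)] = -1/(m + 2)^2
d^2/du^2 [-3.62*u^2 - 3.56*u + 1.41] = -7.24000000000000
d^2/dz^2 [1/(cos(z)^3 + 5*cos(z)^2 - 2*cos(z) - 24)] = ((-5*cos(z) + 40*cos(2*z) + 9*cos(3*z))*(cos(z)^3 + 5*cos(z)^2 - 2*cos(z) - 24)/4 + 2*(3*cos(z)^2 + 10*cos(z) - 2)^2*sin(z)^2)/(cos(z)^3 + 5*cos(z)^2 - 2*cos(z) - 24)^3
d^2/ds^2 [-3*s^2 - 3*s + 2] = -6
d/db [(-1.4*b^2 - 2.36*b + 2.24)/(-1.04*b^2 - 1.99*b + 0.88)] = (0.3316*b^2 + 2.1952*b + 2.3808)/(1.0816*b^4 + 4.1392*b^3 + 2.1297*b^2 - 3.5024*b + 0.7744)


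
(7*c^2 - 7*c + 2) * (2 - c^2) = -7*c^4 + 7*c^3 + 12*c^2 - 14*c + 4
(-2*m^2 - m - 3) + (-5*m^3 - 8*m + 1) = -5*m^3 - 2*m^2 - 9*m - 2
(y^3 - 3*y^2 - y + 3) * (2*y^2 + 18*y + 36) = 2*y^5 + 12*y^4 - 20*y^3 - 120*y^2 + 18*y + 108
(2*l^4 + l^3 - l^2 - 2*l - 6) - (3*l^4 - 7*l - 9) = -l^4 + l^3 - l^2 + 5*l + 3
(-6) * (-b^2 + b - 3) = 6*b^2 - 6*b + 18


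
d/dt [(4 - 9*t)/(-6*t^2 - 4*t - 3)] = (-54*t^2 + 48*t + 43)/(36*t^4 + 48*t^3 + 52*t^2 + 24*t + 9)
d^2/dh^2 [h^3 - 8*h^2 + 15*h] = 6*h - 16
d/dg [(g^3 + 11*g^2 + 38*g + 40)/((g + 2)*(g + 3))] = (g^2 + 6*g + 7)/(g^2 + 6*g + 9)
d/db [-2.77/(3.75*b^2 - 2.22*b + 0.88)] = (20.775*b - 6.1494)/(3.75*b^2 - 2.22*b + 0.88)^2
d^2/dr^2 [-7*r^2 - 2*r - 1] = -14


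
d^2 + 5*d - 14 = (d - 2)*(d + 7)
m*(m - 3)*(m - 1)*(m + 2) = m^4 - 2*m^3 - 5*m^2 + 6*m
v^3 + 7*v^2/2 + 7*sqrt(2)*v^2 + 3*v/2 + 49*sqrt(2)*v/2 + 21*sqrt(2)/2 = (v + 1/2)*(v + 3)*(v + 7*sqrt(2))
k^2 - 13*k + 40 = (k - 8)*(k - 5)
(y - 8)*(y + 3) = y^2 - 5*y - 24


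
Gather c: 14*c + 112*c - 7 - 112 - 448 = 126*c - 567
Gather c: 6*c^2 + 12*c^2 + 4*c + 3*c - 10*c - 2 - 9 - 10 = 18*c^2 - 3*c - 21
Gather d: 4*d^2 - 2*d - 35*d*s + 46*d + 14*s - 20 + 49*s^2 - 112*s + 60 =4*d^2 + d*(44 - 35*s) + 49*s^2 - 98*s + 40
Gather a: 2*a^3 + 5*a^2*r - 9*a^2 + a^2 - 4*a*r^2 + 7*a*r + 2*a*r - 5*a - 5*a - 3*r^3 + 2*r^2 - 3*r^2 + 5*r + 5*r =2*a^3 + a^2*(5*r - 8) + a*(-4*r^2 + 9*r - 10) - 3*r^3 - r^2 + 10*r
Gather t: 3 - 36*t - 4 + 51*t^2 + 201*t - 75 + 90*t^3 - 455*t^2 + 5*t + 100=90*t^3 - 404*t^2 + 170*t + 24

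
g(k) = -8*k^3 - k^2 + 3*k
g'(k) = -24*k^2 - 2*k + 3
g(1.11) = -8.84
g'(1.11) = -28.79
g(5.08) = -1059.34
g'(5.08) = -626.51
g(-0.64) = -0.23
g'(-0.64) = -5.55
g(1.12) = -9.13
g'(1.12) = -29.35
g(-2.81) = 161.18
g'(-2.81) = -180.89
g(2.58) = -136.30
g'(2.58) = -161.91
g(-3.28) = 261.70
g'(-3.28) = -248.64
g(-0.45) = -0.82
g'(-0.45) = -0.96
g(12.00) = -13932.00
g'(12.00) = -3477.00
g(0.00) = 0.00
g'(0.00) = 3.00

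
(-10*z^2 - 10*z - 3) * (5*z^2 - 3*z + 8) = -50*z^4 - 20*z^3 - 65*z^2 - 71*z - 24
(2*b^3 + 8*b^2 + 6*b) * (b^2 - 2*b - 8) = 2*b^5 + 4*b^4 - 26*b^3 - 76*b^2 - 48*b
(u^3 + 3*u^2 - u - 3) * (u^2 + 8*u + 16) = u^5 + 11*u^4 + 39*u^3 + 37*u^2 - 40*u - 48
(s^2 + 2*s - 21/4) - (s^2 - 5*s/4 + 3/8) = 13*s/4 - 45/8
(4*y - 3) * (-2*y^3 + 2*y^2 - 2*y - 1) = -8*y^4 + 14*y^3 - 14*y^2 + 2*y + 3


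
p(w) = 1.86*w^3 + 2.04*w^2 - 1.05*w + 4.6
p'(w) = 5.58*w^2 + 4.08*w - 1.05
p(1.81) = 20.41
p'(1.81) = 24.62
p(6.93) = 714.33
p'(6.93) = 295.20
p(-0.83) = 5.81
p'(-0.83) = -0.59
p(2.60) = 48.35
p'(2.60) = 47.28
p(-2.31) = -5.02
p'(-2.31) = 19.30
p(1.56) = 14.99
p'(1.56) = 18.89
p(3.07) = 74.42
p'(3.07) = 64.07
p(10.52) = 2384.83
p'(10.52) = 659.41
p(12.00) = 3499.84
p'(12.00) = 851.43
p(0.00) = 4.60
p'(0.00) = -1.05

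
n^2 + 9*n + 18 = (n + 3)*(n + 6)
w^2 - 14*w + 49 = (w - 7)^2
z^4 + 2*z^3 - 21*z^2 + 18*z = z*(z - 3)*(z - 1)*(z + 6)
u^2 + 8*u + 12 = (u + 2)*(u + 6)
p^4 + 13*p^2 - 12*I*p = p*(p - 3*I)*(p - I)*(p + 4*I)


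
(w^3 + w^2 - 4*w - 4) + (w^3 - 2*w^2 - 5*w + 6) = 2*w^3 - w^2 - 9*w + 2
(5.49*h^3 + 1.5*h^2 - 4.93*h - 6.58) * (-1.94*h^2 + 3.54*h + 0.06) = -10.6506*h^5 + 16.5246*h^4 + 15.2036*h^3 - 4.597*h^2 - 23.589*h - 0.3948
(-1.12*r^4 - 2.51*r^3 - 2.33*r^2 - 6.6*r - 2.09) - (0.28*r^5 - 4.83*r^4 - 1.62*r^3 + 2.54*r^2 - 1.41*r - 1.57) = -0.28*r^5 + 3.71*r^4 - 0.89*r^3 - 4.87*r^2 - 5.19*r - 0.52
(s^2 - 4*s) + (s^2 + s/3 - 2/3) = 2*s^2 - 11*s/3 - 2/3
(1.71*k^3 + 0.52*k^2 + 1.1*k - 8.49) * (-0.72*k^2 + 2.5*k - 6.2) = -1.2312*k^5 + 3.9006*k^4 - 10.094*k^3 + 5.6388*k^2 - 28.045*k + 52.638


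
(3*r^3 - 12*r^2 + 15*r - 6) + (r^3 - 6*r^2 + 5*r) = 4*r^3 - 18*r^2 + 20*r - 6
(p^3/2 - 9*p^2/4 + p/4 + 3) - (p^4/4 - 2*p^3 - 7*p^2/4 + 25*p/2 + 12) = -p^4/4 + 5*p^3/2 - p^2/2 - 49*p/4 - 9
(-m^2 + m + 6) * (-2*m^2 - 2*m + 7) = 2*m^4 - 21*m^2 - 5*m + 42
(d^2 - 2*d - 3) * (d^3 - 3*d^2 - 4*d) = d^5 - 5*d^4 - d^3 + 17*d^2 + 12*d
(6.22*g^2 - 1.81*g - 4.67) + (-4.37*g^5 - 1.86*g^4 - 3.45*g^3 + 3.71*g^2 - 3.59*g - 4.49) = -4.37*g^5 - 1.86*g^4 - 3.45*g^3 + 9.93*g^2 - 5.4*g - 9.16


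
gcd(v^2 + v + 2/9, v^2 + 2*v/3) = v + 2/3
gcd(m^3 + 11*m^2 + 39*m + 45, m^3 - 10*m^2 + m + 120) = m + 3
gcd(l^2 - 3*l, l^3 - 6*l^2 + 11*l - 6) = l - 3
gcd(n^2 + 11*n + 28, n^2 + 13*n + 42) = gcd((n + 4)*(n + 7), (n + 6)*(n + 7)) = n + 7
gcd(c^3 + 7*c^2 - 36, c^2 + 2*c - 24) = c + 6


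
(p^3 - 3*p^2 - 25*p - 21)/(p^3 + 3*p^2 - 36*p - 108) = (p^2 - 6*p - 7)/(p^2 - 36)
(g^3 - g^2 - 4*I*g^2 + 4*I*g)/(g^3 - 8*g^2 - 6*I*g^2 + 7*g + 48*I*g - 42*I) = g*(g - 4*I)/(g^2 - g*(7 + 6*I) + 42*I)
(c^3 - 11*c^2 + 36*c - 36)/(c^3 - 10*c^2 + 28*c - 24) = (c - 3)/(c - 2)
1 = 1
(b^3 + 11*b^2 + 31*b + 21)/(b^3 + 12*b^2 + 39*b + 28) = (b + 3)/(b + 4)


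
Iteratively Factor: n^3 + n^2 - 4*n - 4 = (n + 2)*(n^2 - n - 2) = (n + 1)*(n + 2)*(n - 2)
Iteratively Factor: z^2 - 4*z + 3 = (z - 1)*(z - 3)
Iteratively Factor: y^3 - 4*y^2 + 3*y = (y - 3)*(y^2 - y) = (y - 3)*(y - 1)*(y)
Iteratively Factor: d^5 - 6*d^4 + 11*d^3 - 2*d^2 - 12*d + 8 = (d - 2)*(d^4 - 4*d^3 + 3*d^2 + 4*d - 4) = (d - 2)*(d + 1)*(d^3 - 5*d^2 + 8*d - 4) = (d - 2)*(d - 1)*(d + 1)*(d^2 - 4*d + 4) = (d - 2)^2*(d - 1)*(d + 1)*(d - 2)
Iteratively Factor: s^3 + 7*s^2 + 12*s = (s)*(s^2 + 7*s + 12) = s*(s + 4)*(s + 3)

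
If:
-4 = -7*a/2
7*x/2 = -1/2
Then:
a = 8/7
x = -1/7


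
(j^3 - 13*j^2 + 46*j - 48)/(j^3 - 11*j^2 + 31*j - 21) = (j^2 - 10*j + 16)/(j^2 - 8*j + 7)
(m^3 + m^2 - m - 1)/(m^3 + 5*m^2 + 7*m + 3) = (m - 1)/(m + 3)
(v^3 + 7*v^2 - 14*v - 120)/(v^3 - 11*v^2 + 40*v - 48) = (v^2 + 11*v + 30)/(v^2 - 7*v + 12)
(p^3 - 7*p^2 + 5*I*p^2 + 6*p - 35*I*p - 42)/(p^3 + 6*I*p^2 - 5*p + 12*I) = (p^2 + p*(-7 + 6*I) - 42*I)/(p^2 + 7*I*p - 12)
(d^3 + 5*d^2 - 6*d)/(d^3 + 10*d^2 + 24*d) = (d - 1)/(d + 4)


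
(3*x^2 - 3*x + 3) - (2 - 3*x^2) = 6*x^2 - 3*x + 1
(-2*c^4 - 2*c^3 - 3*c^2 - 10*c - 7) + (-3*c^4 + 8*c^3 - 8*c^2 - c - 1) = -5*c^4 + 6*c^3 - 11*c^2 - 11*c - 8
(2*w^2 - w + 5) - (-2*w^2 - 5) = 4*w^2 - w + 10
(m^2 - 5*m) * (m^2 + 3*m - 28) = m^4 - 2*m^3 - 43*m^2 + 140*m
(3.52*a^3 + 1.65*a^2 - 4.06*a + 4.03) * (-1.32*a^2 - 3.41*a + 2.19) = -4.6464*a^5 - 14.1812*a^4 + 7.4415*a^3 + 12.1385*a^2 - 22.6337*a + 8.8257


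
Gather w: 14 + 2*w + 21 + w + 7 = 3*w + 42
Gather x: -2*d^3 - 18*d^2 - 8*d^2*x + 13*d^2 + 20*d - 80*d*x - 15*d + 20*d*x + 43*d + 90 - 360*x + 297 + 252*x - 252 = -2*d^3 - 5*d^2 + 48*d + x*(-8*d^2 - 60*d - 108) + 135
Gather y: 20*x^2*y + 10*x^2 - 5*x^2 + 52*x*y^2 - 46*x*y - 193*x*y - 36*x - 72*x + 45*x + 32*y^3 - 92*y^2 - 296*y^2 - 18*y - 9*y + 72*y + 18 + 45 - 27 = 5*x^2 - 63*x + 32*y^3 + y^2*(52*x - 388) + y*(20*x^2 - 239*x + 45) + 36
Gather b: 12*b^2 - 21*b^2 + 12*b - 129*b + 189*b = -9*b^2 + 72*b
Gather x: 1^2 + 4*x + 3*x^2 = 3*x^2 + 4*x + 1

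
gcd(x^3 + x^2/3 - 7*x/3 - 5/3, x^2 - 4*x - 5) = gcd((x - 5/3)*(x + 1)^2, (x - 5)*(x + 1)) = x + 1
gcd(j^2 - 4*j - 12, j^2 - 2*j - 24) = j - 6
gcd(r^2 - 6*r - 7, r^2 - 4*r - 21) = r - 7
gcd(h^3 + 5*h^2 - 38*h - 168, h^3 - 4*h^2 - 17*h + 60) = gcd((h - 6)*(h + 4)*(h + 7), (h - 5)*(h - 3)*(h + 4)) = h + 4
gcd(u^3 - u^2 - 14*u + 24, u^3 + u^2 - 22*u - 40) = u + 4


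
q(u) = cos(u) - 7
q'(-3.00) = 0.14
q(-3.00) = -7.99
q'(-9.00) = 0.41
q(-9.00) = -7.91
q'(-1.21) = 0.94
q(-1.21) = -6.65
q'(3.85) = 0.65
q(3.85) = -7.76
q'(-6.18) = -0.10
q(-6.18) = -6.01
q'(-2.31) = 0.74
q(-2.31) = -7.67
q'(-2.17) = 0.83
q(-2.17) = -7.56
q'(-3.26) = -0.12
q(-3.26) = -7.99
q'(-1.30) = 0.96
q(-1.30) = -6.73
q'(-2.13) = 0.85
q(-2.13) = -7.53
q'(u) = -sin(u)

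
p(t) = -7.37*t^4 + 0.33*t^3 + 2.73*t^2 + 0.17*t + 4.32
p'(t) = -29.48*t^3 + 0.99*t^2 + 5.46*t + 0.17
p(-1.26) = -10.80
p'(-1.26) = 53.83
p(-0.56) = 4.30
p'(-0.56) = 2.60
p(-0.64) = 4.01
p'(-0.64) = 4.81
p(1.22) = -7.14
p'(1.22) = -45.23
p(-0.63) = 4.05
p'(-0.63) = 4.49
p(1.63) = -38.75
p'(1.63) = -115.97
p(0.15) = 4.40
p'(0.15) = 0.91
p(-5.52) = -6811.58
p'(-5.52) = 4958.63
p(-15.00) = -373603.98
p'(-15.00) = 99636.02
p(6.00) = -9376.62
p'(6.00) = -6299.11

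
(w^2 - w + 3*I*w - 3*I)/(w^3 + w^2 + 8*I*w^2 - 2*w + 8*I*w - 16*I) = (w + 3*I)/(w^2 + w*(2 + 8*I) + 16*I)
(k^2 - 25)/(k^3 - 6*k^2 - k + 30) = (k + 5)/(k^2 - k - 6)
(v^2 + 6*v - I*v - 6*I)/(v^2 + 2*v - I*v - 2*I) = (v + 6)/(v + 2)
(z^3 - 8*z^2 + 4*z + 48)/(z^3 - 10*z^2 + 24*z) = (z + 2)/z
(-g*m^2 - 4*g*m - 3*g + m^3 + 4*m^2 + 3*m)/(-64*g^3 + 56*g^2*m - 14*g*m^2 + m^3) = (g*m^2 + 4*g*m + 3*g - m^3 - 4*m^2 - 3*m)/(64*g^3 - 56*g^2*m + 14*g*m^2 - m^3)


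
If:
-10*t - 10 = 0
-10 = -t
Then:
No Solution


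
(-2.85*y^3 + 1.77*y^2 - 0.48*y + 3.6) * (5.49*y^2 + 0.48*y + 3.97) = -15.6465*y^5 + 8.3493*y^4 - 13.1001*y^3 + 26.5605*y^2 - 0.1776*y + 14.292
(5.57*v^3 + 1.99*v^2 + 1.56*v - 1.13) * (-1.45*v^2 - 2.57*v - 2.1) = -8.0765*v^5 - 17.2004*v^4 - 19.0733*v^3 - 6.5497*v^2 - 0.371900000000001*v + 2.373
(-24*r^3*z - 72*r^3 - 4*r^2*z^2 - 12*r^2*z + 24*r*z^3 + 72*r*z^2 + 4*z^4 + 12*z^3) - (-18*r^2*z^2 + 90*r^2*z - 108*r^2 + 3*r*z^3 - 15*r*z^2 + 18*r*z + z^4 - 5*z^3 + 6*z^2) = -24*r^3*z - 72*r^3 + 14*r^2*z^2 - 102*r^2*z + 108*r^2 + 21*r*z^3 + 87*r*z^2 - 18*r*z + 3*z^4 + 17*z^3 - 6*z^2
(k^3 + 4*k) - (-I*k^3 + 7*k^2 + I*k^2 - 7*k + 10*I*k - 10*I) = k^3 + I*k^3 - 7*k^2 - I*k^2 + 11*k - 10*I*k + 10*I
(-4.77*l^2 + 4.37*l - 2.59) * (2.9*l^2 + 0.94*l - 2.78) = -13.833*l^4 + 8.1892*l^3 + 9.8574*l^2 - 14.5832*l + 7.2002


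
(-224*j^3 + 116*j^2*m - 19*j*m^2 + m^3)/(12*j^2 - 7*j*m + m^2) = (-56*j^2 + 15*j*m - m^2)/(3*j - m)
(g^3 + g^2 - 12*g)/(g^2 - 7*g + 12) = g*(g + 4)/(g - 4)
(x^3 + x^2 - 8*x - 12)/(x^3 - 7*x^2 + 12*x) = (x^2 + 4*x + 4)/(x*(x - 4))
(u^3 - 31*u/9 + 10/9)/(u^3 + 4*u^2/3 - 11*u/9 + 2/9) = (3*u - 5)/(3*u - 1)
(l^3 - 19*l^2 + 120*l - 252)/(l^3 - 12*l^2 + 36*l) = (l - 7)/l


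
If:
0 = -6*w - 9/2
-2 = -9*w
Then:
No Solution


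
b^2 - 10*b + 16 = (b - 8)*(b - 2)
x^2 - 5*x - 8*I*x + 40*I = (x - 5)*(x - 8*I)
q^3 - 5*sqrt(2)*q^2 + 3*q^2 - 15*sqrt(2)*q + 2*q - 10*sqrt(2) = (q + 1)*(q + 2)*(q - 5*sqrt(2))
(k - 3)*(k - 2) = k^2 - 5*k + 6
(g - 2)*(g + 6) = g^2 + 4*g - 12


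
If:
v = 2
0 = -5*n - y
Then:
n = -y/5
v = 2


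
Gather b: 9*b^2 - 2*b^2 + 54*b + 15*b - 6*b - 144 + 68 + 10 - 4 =7*b^2 + 63*b - 70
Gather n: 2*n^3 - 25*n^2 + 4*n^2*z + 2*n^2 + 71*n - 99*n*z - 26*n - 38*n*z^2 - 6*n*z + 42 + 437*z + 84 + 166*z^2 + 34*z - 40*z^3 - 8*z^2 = 2*n^3 + n^2*(4*z - 23) + n*(-38*z^2 - 105*z + 45) - 40*z^3 + 158*z^2 + 471*z + 126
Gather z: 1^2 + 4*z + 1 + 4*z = 8*z + 2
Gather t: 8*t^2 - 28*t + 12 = 8*t^2 - 28*t + 12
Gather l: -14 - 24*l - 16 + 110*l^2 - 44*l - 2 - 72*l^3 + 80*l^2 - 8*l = -72*l^3 + 190*l^2 - 76*l - 32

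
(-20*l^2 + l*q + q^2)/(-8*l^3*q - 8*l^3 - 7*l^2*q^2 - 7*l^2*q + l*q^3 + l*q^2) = (20*l^2 - l*q - q^2)/(l*(8*l^2*q + 8*l^2 + 7*l*q^2 + 7*l*q - q^3 - q^2))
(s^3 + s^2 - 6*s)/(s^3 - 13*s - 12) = s*(s - 2)/(s^2 - 3*s - 4)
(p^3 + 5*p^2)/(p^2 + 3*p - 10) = p^2/(p - 2)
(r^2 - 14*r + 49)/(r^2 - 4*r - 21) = (r - 7)/(r + 3)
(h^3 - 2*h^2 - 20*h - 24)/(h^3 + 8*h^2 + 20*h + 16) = (h - 6)/(h + 4)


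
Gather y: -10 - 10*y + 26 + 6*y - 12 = 4 - 4*y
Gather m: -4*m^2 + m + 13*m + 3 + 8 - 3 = -4*m^2 + 14*m + 8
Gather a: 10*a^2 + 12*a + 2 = 10*a^2 + 12*a + 2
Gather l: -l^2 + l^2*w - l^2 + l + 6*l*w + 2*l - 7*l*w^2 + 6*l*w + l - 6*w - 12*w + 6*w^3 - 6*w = l^2*(w - 2) + l*(-7*w^2 + 12*w + 4) + 6*w^3 - 24*w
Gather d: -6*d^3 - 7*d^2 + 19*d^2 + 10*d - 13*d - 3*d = -6*d^3 + 12*d^2 - 6*d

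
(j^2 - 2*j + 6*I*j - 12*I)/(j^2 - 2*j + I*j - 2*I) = (j + 6*I)/(j + I)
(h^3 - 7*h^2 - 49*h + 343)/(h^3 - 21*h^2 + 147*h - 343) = (h + 7)/(h - 7)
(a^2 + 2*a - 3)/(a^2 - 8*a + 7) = (a + 3)/(a - 7)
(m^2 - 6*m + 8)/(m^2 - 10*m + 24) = (m - 2)/(m - 6)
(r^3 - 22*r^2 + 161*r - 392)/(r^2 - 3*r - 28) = (r^2 - 15*r + 56)/(r + 4)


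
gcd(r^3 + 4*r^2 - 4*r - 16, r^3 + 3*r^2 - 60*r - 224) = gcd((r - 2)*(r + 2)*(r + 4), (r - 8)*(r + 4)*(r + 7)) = r + 4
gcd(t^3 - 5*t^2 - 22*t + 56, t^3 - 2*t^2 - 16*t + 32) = t^2 + 2*t - 8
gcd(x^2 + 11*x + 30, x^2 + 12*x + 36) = x + 6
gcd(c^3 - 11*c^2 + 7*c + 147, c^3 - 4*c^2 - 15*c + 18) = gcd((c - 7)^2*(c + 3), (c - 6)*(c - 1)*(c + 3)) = c + 3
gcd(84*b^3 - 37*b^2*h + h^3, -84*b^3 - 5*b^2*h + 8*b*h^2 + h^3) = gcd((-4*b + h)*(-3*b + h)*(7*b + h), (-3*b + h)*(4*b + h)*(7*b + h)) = 21*b^2 - 4*b*h - h^2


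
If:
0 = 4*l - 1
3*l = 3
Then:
No Solution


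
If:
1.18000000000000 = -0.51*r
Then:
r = -2.31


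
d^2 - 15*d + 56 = (d - 8)*(d - 7)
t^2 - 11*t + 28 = (t - 7)*(t - 4)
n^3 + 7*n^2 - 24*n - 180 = (n - 5)*(n + 6)^2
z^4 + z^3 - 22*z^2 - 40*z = z*(z - 5)*(z + 2)*(z + 4)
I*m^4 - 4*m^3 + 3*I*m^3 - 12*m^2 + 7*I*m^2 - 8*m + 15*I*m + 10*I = (m + 2)*(m - I)*(m + 5*I)*(I*m + I)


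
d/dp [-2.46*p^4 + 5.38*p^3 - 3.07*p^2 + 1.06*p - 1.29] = -9.84*p^3 + 16.14*p^2 - 6.14*p + 1.06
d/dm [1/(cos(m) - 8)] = sin(m)/(cos(m) - 8)^2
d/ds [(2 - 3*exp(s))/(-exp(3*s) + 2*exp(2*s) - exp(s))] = 2*(-3*exp(2*s) + 3*exp(s) - 1)*exp(-s)/(exp(3*s) - 3*exp(2*s) + 3*exp(s) - 1)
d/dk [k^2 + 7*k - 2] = 2*k + 7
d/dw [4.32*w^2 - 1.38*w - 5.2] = 8.64*w - 1.38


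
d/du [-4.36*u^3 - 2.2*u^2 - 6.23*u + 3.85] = -13.08*u^2 - 4.4*u - 6.23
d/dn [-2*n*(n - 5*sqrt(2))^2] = -6*n^2 + 40*sqrt(2)*n - 100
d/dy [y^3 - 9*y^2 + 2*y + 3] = 3*y^2 - 18*y + 2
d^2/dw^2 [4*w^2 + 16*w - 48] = 8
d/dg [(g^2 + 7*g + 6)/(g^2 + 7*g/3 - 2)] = 6*(-7*g^2 - 24*g - 42)/(9*g^4 + 42*g^3 + 13*g^2 - 84*g + 36)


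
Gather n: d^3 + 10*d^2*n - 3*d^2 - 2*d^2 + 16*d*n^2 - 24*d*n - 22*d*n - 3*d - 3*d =d^3 - 5*d^2 + 16*d*n^2 - 6*d + n*(10*d^2 - 46*d)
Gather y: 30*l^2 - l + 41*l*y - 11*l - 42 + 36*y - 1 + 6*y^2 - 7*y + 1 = 30*l^2 - 12*l + 6*y^2 + y*(41*l + 29) - 42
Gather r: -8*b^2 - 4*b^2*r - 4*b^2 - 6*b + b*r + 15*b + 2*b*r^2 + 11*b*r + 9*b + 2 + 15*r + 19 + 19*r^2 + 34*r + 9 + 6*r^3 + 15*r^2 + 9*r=-12*b^2 + 18*b + 6*r^3 + r^2*(2*b + 34) + r*(-4*b^2 + 12*b + 58) + 30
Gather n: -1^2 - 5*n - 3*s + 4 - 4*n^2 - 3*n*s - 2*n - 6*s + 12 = -4*n^2 + n*(-3*s - 7) - 9*s + 15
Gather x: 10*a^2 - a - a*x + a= 10*a^2 - a*x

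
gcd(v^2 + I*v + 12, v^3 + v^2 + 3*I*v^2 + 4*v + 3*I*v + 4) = v + 4*I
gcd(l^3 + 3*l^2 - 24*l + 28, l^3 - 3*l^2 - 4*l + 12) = l - 2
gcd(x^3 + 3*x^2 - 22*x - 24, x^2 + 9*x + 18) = x + 6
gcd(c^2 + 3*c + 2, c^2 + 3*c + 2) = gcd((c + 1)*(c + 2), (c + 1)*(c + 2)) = c^2 + 3*c + 2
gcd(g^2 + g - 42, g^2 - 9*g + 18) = g - 6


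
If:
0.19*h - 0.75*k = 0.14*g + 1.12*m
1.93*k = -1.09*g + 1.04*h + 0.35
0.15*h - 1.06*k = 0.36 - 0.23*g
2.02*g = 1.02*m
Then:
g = 0.06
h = -1.19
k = -0.49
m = 0.12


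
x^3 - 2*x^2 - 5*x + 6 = (x - 3)*(x - 1)*(x + 2)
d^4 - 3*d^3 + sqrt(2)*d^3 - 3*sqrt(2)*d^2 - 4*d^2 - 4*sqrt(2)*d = d*(d - 4)*(d + 1)*(d + sqrt(2))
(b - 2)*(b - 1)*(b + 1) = b^3 - 2*b^2 - b + 2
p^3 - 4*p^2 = p^2*(p - 4)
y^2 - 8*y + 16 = (y - 4)^2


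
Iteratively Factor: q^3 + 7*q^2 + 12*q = (q + 4)*(q^2 + 3*q) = q*(q + 4)*(q + 3)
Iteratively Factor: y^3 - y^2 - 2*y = (y + 1)*(y^2 - 2*y) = y*(y + 1)*(y - 2)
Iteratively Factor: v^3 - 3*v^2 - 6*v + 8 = (v - 4)*(v^2 + v - 2) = (v - 4)*(v - 1)*(v + 2)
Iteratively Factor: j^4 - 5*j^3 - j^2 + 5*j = (j)*(j^3 - 5*j^2 - j + 5) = j*(j - 5)*(j^2 - 1) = j*(j - 5)*(j + 1)*(j - 1)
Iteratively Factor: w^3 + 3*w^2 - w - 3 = (w - 1)*(w^2 + 4*w + 3) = (w - 1)*(w + 3)*(w + 1)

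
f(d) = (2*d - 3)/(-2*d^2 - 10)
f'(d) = 4*d*(2*d - 3)/(-2*d^2 - 10)^2 + 2/(-2*d^2 - 10) = (-d^2 + d*(2*d - 3) - 5)/(d^2 + 5)^2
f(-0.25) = 0.35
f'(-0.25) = -0.16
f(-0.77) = 0.41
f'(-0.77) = -0.07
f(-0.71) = 0.40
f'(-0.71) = -0.08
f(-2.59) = 0.35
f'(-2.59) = 0.07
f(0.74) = 0.14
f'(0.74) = -0.22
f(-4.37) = 0.24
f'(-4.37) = 0.05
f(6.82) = -0.10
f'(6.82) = 0.01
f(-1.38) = 0.42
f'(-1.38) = 0.02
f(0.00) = 0.30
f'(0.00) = -0.20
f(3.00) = -0.11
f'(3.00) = -0.03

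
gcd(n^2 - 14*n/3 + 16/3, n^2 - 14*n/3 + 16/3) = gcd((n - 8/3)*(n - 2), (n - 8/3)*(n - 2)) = n^2 - 14*n/3 + 16/3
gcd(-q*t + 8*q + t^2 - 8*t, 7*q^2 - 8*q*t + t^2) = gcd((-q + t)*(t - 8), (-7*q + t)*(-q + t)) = q - t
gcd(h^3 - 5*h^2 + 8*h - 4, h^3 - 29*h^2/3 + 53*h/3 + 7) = 1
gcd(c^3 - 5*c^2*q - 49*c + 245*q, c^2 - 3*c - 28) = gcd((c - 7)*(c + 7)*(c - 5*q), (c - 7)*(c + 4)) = c - 7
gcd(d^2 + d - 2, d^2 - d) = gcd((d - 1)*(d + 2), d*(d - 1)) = d - 1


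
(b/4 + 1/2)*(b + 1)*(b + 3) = b^3/4 + 3*b^2/2 + 11*b/4 + 3/2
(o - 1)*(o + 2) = o^2 + o - 2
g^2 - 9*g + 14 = (g - 7)*(g - 2)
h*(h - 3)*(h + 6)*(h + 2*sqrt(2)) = h^4 + 2*sqrt(2)*h^3 + 3*h^3 - 18*h^2 + 6*sqrt(2)*h^2 - 36*sqrt(2)*h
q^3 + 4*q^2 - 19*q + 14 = (q - 2)*(q - 1)*(q + 7)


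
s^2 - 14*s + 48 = (s - 8)*(s - 6)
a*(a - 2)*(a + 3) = a^3 + a^2 - 6*a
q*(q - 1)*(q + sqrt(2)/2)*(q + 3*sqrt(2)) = q^4 - q^3 + 7*sqrt(2)*q^3/2 - 7*sqrt(2)*q^2/2 + 3*q^2 - 3*q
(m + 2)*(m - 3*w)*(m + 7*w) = m^3 + 4*m^2*w + 2*m^2 - 21*m*w^2 + 8*m*w - 42*w^2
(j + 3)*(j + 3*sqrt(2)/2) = j^2 + 3*sqrt(2)*j/2 + 3*j + 9*sqrt(2)/2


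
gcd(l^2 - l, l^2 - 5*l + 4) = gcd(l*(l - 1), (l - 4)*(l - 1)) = l - 1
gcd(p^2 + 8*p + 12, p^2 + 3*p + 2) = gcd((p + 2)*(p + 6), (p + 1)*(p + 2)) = p + 2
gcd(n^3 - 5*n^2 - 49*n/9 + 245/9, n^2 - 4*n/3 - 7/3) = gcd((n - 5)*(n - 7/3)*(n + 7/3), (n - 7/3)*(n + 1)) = n - 7/3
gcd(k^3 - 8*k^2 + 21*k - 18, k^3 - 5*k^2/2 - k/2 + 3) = k - 2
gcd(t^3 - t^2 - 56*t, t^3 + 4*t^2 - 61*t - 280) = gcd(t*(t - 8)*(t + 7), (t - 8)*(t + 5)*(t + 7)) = t^2 - t - 56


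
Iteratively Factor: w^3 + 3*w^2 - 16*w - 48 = (w + 3)*(w^2 - 16) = (w - 4)*(w + 3)*(w + 4)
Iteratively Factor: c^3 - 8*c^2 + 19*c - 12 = (c - 3)*(c^2 - 5*c + 4) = (c - 4)*(c - 3)*(c - 1)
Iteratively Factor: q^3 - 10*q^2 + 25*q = (q)*(q^2 - 10*q + 25) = q*(q - 5)*(q - 5)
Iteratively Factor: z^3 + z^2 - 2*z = (z + 2)*(z^2 - z) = z*(z + 2)*(z - 1)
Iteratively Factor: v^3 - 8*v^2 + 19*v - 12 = (v - 3)*(v^2 - 5*v + 4) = (v - 3)*(v - 1)*(v - 4)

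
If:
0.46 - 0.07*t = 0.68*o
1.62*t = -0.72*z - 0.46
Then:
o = 0.0457516339869281*z + 0.705700798838054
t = -0.444444444444444*z - 0.283950617283951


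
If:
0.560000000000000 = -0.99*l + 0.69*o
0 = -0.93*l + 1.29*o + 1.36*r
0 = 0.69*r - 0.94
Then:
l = -3.15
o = -3.71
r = 1.36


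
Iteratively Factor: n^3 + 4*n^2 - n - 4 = (n + 1)*(n^2 + 3*n - 4) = (n - 1)*(n + 1)*(n + 4)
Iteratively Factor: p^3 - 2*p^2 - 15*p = (p + 3)*(p^2 - 5*p) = p*(p + 3)*(p - 5)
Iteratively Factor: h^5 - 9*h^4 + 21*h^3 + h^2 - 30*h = (h + 1)*(h^4 - 10*h^3 + 31*h^2 - 30*h) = (h - 5)*(h + 1)*(h^3 - 5*h^2 + 6*h) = h*(h - 5)*(h + 1)*(h^2 - 5*h + 6) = h*(h - 5)*(h - 3)*(h + 1)*(h - 2)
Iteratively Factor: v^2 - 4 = (v - 2)*(v + 2)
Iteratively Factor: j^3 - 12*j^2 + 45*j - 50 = (j - 5)*(j^2 - 7*j + 10) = (j - 5)^2*(j - 2)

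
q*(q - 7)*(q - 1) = q^3 - 8*q^2 + 7*q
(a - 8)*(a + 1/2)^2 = a^3 - 7*a^2 - 31*a/4 - 2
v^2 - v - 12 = (v - 4)*(v + 3)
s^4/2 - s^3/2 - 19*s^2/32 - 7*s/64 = s*(s/2 + 1/4)*(s - 7/4)*(s + 1/4)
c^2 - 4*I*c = c*(c - 4*I)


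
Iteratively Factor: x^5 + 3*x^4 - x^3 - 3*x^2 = (x + 1)*(x^4 + 2*x^3 - 3*x^2) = x*(x + 1)*(x^3 + 2*x^2 - 3*x) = x*(x - 1)*(x + 1)*(x^2 + 3*x) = x*(x - 1)*(x + 1)*(x + 3)*(x)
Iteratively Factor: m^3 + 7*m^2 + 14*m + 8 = (m + 2)*(m^2 + 5*m + 4) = (m + 2)*(m + 4)*(m + 1)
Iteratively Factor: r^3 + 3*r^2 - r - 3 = (r + 1)*(r^2 + 2*r - 3) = (r - 1)*(r + 1)*(r + 3)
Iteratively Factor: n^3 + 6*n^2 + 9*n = (n + 3)*(n^2 + 3*n) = (n + 3)^2*(n)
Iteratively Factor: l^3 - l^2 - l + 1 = (l + 1)*(l^2 - 2*l + 1) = (l - 1)*(l + 1)*(l - 1)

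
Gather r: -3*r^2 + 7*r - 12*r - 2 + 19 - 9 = -3*r^2 - 5*r + 8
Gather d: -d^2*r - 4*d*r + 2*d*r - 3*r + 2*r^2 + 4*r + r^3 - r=-d^2*r - 2*d*r + r^3 + 2*r^2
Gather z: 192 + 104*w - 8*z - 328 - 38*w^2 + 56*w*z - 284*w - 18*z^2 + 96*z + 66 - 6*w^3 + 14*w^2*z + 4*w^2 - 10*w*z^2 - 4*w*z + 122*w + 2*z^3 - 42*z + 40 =-6*w^3 - 34*w^2 - 58*w + 2*z^3 + z^2*(-10*w - 18) + z*(14*w^2 + 52*w + 46) - 30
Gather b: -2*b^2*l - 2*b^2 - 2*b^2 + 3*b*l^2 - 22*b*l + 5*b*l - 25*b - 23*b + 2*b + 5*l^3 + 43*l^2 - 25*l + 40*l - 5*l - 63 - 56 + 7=b^2*(-2*l - 4) + b*(3*l^2 - 17*l - 46) + 5*l^3 + 43*l^2 + 10*l - 112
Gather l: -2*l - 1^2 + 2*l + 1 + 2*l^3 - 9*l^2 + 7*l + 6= 2*l^3 - 9*l^2 + 7*l + 6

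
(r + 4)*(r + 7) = r^2 + 11*r + 28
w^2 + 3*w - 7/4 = (w - 1/2)*(w + 7/2)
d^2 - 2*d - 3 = (d - 3)*(d + 1)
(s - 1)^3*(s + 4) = s^4 + s^3 - 9*s^2 + 11*s - 4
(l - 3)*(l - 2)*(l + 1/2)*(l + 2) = l^4 - 5*l^3/2 - 11*l^2/2 + 10*l + 6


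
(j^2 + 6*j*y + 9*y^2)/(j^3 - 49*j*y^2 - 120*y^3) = (-j - 3*y)/(-j^2 + 3*j*y + 40*y^2)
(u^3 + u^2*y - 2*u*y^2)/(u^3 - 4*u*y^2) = (-u + y)/(-u + 2*y)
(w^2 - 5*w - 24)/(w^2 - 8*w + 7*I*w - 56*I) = (w + 3)/(w + 7*I)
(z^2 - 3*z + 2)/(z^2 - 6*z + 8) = (z - 1)/(z - 4)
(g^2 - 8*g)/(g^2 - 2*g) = (g - 8)/(g - 2)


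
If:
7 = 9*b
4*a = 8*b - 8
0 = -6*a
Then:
No Solution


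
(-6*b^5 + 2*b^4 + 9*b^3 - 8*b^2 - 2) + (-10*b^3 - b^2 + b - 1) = -6*b^5 + 2*b^4 - b^3 - 9*b^2 + b - 3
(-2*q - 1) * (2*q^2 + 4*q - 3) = -4*q^3 - 10*q^2 + 2*q + 3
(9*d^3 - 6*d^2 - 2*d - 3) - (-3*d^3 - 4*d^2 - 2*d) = 12*d^3 - 2*d^2 - 3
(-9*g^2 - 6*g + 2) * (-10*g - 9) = 90*g^3 + 141*g^2 + 34*g - 18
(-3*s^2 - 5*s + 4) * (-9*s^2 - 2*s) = 27*s^4 + 51*s^3 - 26*s^2 - 8*s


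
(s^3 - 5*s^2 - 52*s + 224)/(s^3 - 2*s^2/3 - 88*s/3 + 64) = 3*(s^2 - s - 56)/(3*s^2 + 10*s - 48)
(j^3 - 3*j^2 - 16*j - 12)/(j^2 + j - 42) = (j^2 + 3*j + 2)/(j + 7)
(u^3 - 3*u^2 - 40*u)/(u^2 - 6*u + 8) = u*(u^2 - 3*u - 40)/(u^2 - 6*u + 8)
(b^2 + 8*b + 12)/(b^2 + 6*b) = (b + 2)/b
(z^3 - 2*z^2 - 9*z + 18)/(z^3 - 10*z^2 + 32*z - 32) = (z^2 - 9)/(z^2 - 8*z + 16)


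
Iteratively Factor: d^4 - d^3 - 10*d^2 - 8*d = (d - 4)*(d^3 + 3*d^2 + 2*d) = (d - 4)*(d + 1)*(d^2 + 2*d) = d*(d - 4)*(d + 1)*(d + 2)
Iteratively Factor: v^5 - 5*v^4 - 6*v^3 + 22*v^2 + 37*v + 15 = (v + 1)*(v^4 - 6*v^3 + 22*v + 15) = (v + 1)^2*(v^3 - 7*v^2 + 7*v + 15) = (v + 1)^3*(v^2 - 8*v + 15) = (v - 3)*(v + 1)^3*(v - 5)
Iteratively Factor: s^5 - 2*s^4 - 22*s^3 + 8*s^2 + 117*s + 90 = (s + 2)*(s^4 - 4*s^3 - 14*s^2 + 36*s + 45) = (s - 5)*(s + 2)*(s^3 + s^2 - 9*s - 9) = (s - 5)*(s - 3)*(s + 2)*(s^2 + 4*s + 3) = (s - 5)*(s - 3)*(s + 1)*(s + 2)*(s + 3)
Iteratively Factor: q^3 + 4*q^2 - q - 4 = (q + 1)*(q^2 + 3*q - 4) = (q + 1)*(q + 4)*(q - 1)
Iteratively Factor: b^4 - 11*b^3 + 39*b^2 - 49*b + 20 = (b - 1)*(b^3 - 10*b^2 + 29*b - 20) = (b - 5)*(b - 1)*(b^2 - 5*b + 4) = (b - 5)*(b - 1)^2*(b - 4)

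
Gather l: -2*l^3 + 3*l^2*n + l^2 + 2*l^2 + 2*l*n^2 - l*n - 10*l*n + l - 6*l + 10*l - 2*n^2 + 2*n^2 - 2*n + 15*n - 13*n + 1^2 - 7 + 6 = -2*l^3 + l^2*(3*n + 3) + l*(2*n^2 - 11*n + 5)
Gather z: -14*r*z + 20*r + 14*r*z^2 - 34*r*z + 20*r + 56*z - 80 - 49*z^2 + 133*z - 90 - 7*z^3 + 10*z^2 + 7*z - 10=40*r - 7*z^3 + z^2*(14*r - 39) + z*(196 - 48*r) - 180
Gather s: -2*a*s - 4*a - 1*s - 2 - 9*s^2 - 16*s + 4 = -4*a - 9*s^2 + s*(-2*a - 17) + 2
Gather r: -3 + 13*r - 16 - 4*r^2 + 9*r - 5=-4*r^2 + 22*r - 24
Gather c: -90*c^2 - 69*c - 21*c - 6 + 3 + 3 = -90*c^2 - 90*c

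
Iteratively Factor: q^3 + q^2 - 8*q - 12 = (q - 3)*(q^2 + 4*q + 4) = (q - 3)*(q + 2)*(q + 2)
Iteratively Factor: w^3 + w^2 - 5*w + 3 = (w - 1)*(w^2 + 2*w - 3) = (w - 1)*(w + 3)*(w - 1)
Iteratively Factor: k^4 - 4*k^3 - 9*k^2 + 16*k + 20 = (k - 2)*(k^3 - 2*k^2 - 13*k - 10) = (k - 2)*(k + 1)*(k^2 - 3*k - 10) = (k - 5)*(k - 2)*(k + 1)*(k + 2)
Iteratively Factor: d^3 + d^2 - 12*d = (d)*(d^2 + d - 12) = d*(d + 4)*(d - 3)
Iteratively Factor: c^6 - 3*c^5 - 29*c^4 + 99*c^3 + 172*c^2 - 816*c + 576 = (c + 4)*(c^5 - 7*c^4 - c^3 + 103*c^2 - 240*c + 144) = (c - 3)*(c + 4)*(c^4 - 4*c^3 - 13*c^2 + 64*c - 48) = (c - 3)*(c + 4)^2*(c^3 - 8*c^2 + 19*c - 12) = (c - 3)*(c - 1)*(c + 4)^2*(c^2 - 7*c + 12) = (c - 3)^2*(c - 1)*(c + 4)^2*(c - 4)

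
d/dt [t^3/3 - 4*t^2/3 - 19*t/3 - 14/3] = t^2 - 8*t/3 - 19/3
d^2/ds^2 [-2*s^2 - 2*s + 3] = -4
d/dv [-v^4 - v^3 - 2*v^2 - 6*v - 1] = -4*v^3 - 3*v^2 - 4*v - 6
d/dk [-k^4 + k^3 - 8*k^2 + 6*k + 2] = -4*k^3 + 3*k^2 - 16*k + 6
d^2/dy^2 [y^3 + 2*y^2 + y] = 6*y + 4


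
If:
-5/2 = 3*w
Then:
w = -5/6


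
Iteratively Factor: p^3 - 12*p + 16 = (p - 2)*(p^2 + 2*p - 8) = (p - 2)*(p + 4)*(p - 2)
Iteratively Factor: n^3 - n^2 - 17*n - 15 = (n + 1)*(n^2 - 2*n - 15) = (n + 1)*(n + 3)*(n - 5)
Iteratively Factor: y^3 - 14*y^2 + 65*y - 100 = (y - 5)*(y^2 - 9*y + 20) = (y - 5)^2*(y - 4)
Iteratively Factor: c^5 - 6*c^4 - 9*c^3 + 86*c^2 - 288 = (c - 4)*(c^4 - 2*c^3 - 17*c^2 + 18*c + 72) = (c - 4)^2*(c^3 + 2*c^2 - 9*c - 18) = (c - 4)^2*(c + 3)*(c^2 - c - 6) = (c - 4)^2*(c - 3)*(c + 3)*(c + 2)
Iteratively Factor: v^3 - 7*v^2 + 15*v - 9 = (v - 3)*(v^2 - 4*v + 3) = (v - 3)*(v - 1)*(v - 3)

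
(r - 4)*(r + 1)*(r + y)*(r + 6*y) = r^4 + 7*r^3*y - 3*r^3 + 6*r^2*y^2 - 21*r^2*y - 4*r^2 - 18*r*y^2 - 28*r*y - 24*y^2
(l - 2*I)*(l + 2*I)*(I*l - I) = I*l^3 - I*l^2 + 4*I*l - 4*I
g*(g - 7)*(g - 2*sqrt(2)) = g^3 - 7*g^2 - 2*sqrt(2)*g^2 + 14*sqrt(2)*g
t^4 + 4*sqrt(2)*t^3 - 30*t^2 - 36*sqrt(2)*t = t*(t - 3*sqrt(2))*(t + sqrt(2))*(t + 6*sqrt(2))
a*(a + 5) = a^2 + 5*a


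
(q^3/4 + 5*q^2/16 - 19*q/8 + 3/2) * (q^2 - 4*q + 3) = q^5/4 - 11*q^4/16 - 23*q^3/8 + 191*q^2/16 - 105*q/8 + 9/2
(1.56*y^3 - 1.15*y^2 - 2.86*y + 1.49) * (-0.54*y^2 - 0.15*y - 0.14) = -0.8424*y^5 + 0.387*y^4 + 1.4985*y^3 - 0.2146*y^2 + 0.1769*y - 0.2086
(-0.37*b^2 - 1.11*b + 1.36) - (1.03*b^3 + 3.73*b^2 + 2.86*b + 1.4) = -1.03*b^3 - 4.1*b^2 - 3.97*b - 0.0399999999999998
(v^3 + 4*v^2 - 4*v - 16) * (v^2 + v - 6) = v^5 + 5*v^4 - 6*v^3 - 44*v^2 + 8*v + 96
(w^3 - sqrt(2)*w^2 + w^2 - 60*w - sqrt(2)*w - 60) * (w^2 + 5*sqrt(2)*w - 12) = w^5 + w^4 + 4*sqrt(2)*w^4 - 82*w^3 + 4*sqrt(2)*w^3 - 288*sqrt(2)*w^2 - 82*w^2 - 288*sqrt(2)*w + 720*w + 720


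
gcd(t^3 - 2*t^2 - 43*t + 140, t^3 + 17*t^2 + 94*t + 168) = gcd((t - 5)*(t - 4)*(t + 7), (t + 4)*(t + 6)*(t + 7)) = t + 7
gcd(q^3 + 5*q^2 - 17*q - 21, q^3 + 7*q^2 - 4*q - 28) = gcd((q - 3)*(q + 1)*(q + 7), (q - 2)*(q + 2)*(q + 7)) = q + 7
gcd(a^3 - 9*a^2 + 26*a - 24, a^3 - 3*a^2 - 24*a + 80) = a - 4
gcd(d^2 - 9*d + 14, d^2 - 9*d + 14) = d^2 - 9*d + 14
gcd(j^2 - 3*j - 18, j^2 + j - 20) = 1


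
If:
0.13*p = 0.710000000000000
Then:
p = 5.46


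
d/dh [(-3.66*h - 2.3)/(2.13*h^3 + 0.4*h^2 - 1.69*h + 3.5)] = (15.5916*h^3 + 16.161*h^2 + 1.84*h - 16.697)/(4.5369*h^6 + 1.704*h^5 - 7.0394*h^4 + 13.558*h^3 + 5.6561*h^2 - 11.83*h + 12.25)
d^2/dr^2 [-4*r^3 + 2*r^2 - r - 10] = 4 - 24*r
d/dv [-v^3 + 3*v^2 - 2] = 3*v*(2 - v)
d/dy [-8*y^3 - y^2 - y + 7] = -24*y^2 - 2*y - 1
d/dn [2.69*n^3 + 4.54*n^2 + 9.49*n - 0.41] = 8.07*n^2 + 9.08*n + 9.49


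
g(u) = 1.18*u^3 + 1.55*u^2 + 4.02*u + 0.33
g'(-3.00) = 26.58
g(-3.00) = -29.64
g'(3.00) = 45.18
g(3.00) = 58.20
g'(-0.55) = 3.39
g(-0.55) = -1.61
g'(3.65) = 62.50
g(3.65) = 93.03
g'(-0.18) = 3.58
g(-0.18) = -0.35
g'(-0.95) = 4.27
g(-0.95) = -3.10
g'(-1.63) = 8.37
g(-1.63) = -7.21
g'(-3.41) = 34.61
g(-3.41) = -42.14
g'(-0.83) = 3.89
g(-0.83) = -2.61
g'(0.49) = 6.39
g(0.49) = 2.81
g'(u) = 3.54*u^2 + 3.1*u + 4.02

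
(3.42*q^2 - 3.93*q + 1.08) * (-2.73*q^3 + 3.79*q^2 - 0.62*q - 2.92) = -9.3366*q^5 + 23.6907*q^4 - 19.9635*q^3 - 3.4566*q^2 + 10.806*q - 3.1536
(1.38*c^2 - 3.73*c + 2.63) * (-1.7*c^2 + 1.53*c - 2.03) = -2.346*c^4 + 8.4524*c^3 - 12.9793*c^2 + 11.5958*c - 5.3389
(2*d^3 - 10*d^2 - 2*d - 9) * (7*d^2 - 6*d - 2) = 14*d^5 - 82*d^4 + 42*d^3 - 31*d^2 + 58*d + 18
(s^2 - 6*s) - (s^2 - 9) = 9 - 6*s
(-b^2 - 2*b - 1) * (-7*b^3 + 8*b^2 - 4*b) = 7*b^5 + 6*b^4 - 5*b^3 + 4*b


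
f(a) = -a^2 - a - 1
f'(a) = -2*a - 1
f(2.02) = -7.10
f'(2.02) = -5.04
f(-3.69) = -10.93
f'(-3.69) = 6.38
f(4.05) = -21.45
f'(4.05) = -9.10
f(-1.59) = -1.94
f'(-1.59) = 2.18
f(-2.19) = -3.61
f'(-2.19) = 3.38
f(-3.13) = -7.67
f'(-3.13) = 5.26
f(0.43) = -1.61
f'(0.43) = -1.86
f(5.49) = -36.63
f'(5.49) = -11.98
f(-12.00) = -133.00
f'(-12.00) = 23.00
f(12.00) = -157.00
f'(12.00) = -25.00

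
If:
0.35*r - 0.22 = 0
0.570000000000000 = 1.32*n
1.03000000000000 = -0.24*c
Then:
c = -4.29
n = 0.43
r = 0.63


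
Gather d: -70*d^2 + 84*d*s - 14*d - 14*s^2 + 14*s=-70*d^2 + d*(84*s - 14) - 14*s^2 + 14*s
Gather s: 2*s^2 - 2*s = 2*s^2 - 2*s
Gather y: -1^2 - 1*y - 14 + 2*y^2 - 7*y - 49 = 2*y^2 - 8*y - 64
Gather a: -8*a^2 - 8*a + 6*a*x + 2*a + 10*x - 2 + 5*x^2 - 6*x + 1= -8*a^2 + a*(6*x - 6) + 5*x^2 + 4*x - 1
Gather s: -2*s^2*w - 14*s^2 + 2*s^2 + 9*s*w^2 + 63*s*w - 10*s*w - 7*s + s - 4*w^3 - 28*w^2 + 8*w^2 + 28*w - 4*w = s^2*(-2*w - 12) + s*(9*w^2 + 53*w - 6) - 4*w^3 - 20*w^2 + 24*w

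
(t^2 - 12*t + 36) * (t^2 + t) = t^4 - 11*t^3 + 24*t^2 + 36*t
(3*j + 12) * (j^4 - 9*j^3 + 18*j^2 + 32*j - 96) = 3*j^5 - 15*j^4 - 54*j^3 + 312*j^2 + 96*j - 1152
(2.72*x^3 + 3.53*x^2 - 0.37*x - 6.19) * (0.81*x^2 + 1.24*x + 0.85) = 2.2032*x^5 + 6.2321*x^4 + 6.3895*x^3 - 2.4722*x^2 - 7.9901*x - 5.2615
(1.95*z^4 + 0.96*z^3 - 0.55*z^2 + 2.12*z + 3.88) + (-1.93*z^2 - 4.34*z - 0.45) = 1.95*z^4 + 0.96*z^3 - 2.48*z^2 - 2.22*z + 3.43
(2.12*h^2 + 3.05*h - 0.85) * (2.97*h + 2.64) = 6.2964*h^3 + 14.6553*h^2 + 5.5275*h - 2.244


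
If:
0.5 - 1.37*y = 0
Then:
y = 0.36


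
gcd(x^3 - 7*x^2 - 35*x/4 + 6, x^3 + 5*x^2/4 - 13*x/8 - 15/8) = x + 3/2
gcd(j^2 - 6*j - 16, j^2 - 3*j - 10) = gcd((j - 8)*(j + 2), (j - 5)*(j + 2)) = j + 2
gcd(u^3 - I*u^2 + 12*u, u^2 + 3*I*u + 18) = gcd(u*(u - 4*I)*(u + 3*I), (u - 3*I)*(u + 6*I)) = 1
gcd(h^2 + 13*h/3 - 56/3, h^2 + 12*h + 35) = h + 7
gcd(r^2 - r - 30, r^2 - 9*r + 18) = r - 6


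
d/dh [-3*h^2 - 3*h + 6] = -6*h - 3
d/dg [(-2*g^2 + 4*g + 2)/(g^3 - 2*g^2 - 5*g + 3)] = 2*(g^4 - 4*g^3 + 6*g^2 - 2*g + 11)/(g^6 - 4*g^5 - 6*g^4 + 26*g^3 + 13*g^2 - 30*g + 9)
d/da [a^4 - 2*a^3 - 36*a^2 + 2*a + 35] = 4*a^3 - 6*a^2 - 72*a + 2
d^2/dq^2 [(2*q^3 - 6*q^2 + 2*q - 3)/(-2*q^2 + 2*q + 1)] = 4*(2*q^3 + 30*q^2 - 27*q + 14)/(8*q^6 - 24*q^5 + 12*q^4 + 16*q^3 - 6*q^2 - 6*q - 1)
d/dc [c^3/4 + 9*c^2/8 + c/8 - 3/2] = 3*c^2/4 + 9*c/4 + 1/8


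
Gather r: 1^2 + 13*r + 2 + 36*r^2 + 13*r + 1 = 36*r^2 + 26*r + 4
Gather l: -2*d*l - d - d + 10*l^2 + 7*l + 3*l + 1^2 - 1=-2*d + 10*l^2 + l*(10 - 2*d)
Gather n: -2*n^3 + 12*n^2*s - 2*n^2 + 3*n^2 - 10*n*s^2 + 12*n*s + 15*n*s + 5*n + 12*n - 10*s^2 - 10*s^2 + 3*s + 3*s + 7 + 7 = -2*n^3 + n^2*(12*s + 1) + n*(-10*s^2 + 27*s + 17) - 20*s^2 + 6*s + 14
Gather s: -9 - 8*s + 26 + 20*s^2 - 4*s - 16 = 20*s^2 - 12*s + 1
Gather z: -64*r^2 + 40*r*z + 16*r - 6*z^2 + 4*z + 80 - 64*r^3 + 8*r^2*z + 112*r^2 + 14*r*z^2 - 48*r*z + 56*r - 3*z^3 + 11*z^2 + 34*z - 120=-64*r^3 + 48*r^2 + 72*r - 3*z^3 + z^2*(14*r + 5) + z*(8*r^2 - 8*r + 38) - 40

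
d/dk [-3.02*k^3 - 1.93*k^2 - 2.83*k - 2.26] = -9.06*k^2 - 3.86*k - 2.83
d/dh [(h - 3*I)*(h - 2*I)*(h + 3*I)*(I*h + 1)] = 4*I*h^3 + 9*h^2 + 14*I*h + 27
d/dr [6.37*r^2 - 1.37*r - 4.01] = 12.74*r - 1.37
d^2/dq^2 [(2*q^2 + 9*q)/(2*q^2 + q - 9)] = 2*(32*q^3 + 108*q^2 + 486*q + 243)/(8*q^6 + 12*q^5 - 102*q^4 - 107*q^3 + 459*q^2 + 243*q - 729)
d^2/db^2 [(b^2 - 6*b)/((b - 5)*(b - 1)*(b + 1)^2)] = 2*(3*b^6 - 54*b^5 + 319*b^4 - 788*b^3 + 885*b^2 - 830*b + 145)/(b^10 - 14*b^9 + 57*b^8 - 8*b^7 - 302*b^6 + 108*b^5 + 554*b^4 - 136*b^3 - 435*b^2 + 50*b + 125)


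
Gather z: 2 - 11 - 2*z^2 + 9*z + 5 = -2*z^2 + 9*z - 4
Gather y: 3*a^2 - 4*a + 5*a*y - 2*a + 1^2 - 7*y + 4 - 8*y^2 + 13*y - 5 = 3*a^2 - 6*a - 8*y^2 + y*(5*a + 6)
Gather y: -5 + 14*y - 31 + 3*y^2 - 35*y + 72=3*y^2 - 21*y + 36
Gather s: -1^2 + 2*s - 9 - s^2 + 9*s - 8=-s^2 + 11*s - 18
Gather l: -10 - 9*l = -9*l - 10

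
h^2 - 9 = (h - 3)*(h + 3)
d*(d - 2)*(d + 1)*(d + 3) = d^4 + 2*d^3 - 5*d^2 - 6*d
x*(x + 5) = x^2 + 5*x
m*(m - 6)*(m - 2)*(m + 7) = m^4 - m^3 - 44*m^2 + 84*m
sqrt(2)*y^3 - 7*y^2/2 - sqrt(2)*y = y*(y - 2*sqrt(2))*(sqrt(2)*y + 1/2)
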